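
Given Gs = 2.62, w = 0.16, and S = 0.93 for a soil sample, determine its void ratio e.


Using the relation e = Gs * w / S
e = 2.62 * 0.16 / 0.93
e = 0.4508


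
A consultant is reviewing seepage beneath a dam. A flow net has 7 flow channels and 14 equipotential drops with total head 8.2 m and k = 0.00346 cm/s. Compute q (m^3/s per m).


Result: 0.0001419 m^3/s per m

Derivation:
Convert k to m/s for unit consistency with H:
k = 0.00346 cm/s = 0.00346 / 100 m/s = 3.46e-05 m/s
Using q = k * H * Nf / Nd
Nf / Nd = 7 / 14 = 0.5
q = 3.46e-05 * 8.2 * 0.5
q = 0.0001419 m^3/s per m


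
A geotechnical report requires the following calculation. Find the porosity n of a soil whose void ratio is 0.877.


Result: 0.4672

Derivation:
Using the relation n = e / (1 + e)
n = 0.877 / (1 + 0.877)
n = 0.877 / 1.877
n = 0.4672


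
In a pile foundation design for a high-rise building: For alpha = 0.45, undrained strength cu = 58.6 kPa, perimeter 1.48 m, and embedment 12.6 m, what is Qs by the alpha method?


Using Qs = alpha * cu * perimeter * L
Qs = 0.45 * 58.6 * 1.48 * 12.6
Qs = 491.75 kN


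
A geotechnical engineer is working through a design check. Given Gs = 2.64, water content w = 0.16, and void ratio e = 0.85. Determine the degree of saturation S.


Using S = Gs * w / e
S = 2.64 * 0.16 / 0.85
S = 0.4969


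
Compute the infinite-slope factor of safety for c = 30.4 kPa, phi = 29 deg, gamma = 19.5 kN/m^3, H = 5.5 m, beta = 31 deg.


Using Fs = c / (gamma*H*sin(beta)*cos(beta)) + tan(phi)/tan(beta)
Cohesion contribution = 30.4 / (19.5*5.5*sin(31)*cos(31))
Cohesion contribution = 0.642054
Friction contribution = tan(29)/tan(31) = 0.922525
Fs = 0.642054 + 0.922525
Fs = 1.565


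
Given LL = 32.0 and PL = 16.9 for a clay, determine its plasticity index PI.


Result: 15.1

Derivation:
Using PI = LL - PL
PI = 32.0 - 16.9
PI = 15.1


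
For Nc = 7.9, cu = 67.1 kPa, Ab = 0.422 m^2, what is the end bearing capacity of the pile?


Result: 223.7 kN

Derivation:
Using Qb = Nc * cu * Ab
Qb = 7.9 * 67.1 * 0.422
Qb = 223.7 kN


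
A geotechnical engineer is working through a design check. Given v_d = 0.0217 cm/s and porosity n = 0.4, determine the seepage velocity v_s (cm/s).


Using v_s = v_d / n
v_s = 0.0217 / 0.4
v_s = 0.05425 cm/s


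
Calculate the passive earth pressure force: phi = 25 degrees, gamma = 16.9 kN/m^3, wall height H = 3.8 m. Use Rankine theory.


Result: 300.64 kN/m

Derivation:
Compute passive earth pressure coefficient:
Kp = tan^2(45 + phi/2) = tan^2(57.5) = 2.463913
Compute passive force:
Pp = 0.5 * Kp * gamma * H^2
Pp = 0.5 * 2.463913 * 16.9 * 3.8^2
Pp = 300.64 kN/m


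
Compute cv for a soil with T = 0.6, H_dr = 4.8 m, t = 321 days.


Using cv = T * H_dr^2 / t
H_dr^2 = 4.8^2 = 23.04
cv = 0.6 * 23.04 / 321
cv = 0.04307 m^2/day


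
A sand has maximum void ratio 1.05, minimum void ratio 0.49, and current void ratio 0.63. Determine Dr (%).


Using Dr = (e_max - e) / (e_max - e_min) * 100
e_max - e = 1.05 - 0.63 = 0.42
e_max - e_min = 1.05 - 0.49 = 0.56
Dr = 0.42 / 0.56 * 100
Dr = 75.0 %


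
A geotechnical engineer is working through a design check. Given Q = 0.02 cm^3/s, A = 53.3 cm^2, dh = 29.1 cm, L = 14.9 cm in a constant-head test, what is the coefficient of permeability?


Compute hydraulic gradient:
i = dh / L = 29.1 / 14.9 = 1.95302
Then apply Darcy's law:
k = Q / (A * i)
k = 0.02 / (53.3 * 1.95302)
k = 0.02 / 104.096
k = 0.000192 cm/s


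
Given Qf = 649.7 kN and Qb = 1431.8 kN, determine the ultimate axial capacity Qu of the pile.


Using Qu = Qf + Qb
Qu = 649.7 + 1431.8
Qu = 2081.5 kN


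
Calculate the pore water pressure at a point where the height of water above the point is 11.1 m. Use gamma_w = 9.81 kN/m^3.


Using u = gamma_w * h_w
u = 9.81 * 11.1
u = 108.89 kPa


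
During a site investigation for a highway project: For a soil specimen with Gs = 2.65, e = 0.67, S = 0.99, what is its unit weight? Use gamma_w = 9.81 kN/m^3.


Using gamma = gamma_w * (Gs + S*e) / (1 + e)
Numerator: Gs + S*e = 2.65 + 0.99*0.67 = 3.3133
Denominator: 1 + e = 1 + 0.67 = 1.67
gamma = 9.81 * 3.3133 / 1.67
gamma = 19.463 kN/m^3


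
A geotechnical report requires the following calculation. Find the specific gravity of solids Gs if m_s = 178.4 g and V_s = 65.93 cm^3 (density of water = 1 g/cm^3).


Result: 2.706

Derivation:
Using Gs = m_s / (V_s * rho_w)
Since rho_w = 1 g/cm^3:
Gs = 178.4 / 65.93
Gs = 2.706


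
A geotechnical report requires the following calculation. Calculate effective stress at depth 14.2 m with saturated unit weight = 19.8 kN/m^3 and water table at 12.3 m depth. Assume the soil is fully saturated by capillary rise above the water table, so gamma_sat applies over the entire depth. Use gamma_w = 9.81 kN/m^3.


Total stress = gamma_sat * depth
sigma = 19.8 * 14.2 = 281.16 kPa
Pore water pressure u = gamma_w * (depth - d_wt)
u = 9.81 * (14.2 - 12.3) = 18.639 kPa
Effective stress = sigma - u
sigma' = 281.16 - 18.639 = 262.52 kPa


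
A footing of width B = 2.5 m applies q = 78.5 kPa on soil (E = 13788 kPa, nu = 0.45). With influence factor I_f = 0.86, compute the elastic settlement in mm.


Result: 9.762 mm

Derivation:
Using Se = q * B * (1 - nu^2) * I_f / E
1 - nu^2 = 1 - 0.45^2 = 0.7975
Se = 78.5 * 2.5 * 0.7975 * 0.86 / 13788
Se = 0.009762 m
Convert to mm: Se = 0.009762 * 1000 = 9.762 mm


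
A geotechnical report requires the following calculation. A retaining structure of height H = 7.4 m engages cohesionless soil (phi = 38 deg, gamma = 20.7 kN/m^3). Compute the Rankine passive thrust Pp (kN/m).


Compute passive earth pressure coefficient:
Kp = tan^2(45 + phi/2) = tan^2(64.0) = 4.203746
Compute passive force:
Pp = 0.5 * Kp * gamma * H^2
Pp = 0.5 * 4.203746 * 20.7 * 7.4^2
Pp = 2382.54 kN/m


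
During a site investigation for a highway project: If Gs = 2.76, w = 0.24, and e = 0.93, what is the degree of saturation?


Result: 0.7123

Derivation:
Using S = Gs * w / e
S = 2.76 * 0.24 / 0.93
S = 0.7123


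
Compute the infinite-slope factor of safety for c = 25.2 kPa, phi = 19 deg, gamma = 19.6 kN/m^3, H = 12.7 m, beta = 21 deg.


Result: 1.2

Derivation:
Using Fs = c / (gamma*H*sin(beta)*cos(beta)) + tan(phi)/tan(beta)
Cohesion contribution = 25.2 / (19.6*12.7*sin(21)*cos(21))
Cohesion contribution = 0.302594
Friction contribution = tan(19)/tan(21) = 0.897004
Fs = 0.302594 + 0.897004
Fs = 1.2


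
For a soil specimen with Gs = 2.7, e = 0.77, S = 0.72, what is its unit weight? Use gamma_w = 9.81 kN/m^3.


Using gamma = gamma_w * (Gs + S*e) / (1 + e)
Numerator: Gs + S*e = 2.7 + 0.72*0.77 = 3.2544
Denominator: 1 + e = 1 + 0.77 = 1.77
gamma = 9.81 * 3.2544 / 1.77
gamma = 18.037 kN/m^3


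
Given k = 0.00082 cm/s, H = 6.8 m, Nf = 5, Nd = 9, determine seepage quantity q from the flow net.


Convert k to m/s for unit consistency with H:
k = 0.00082 cm/s = 0.00082 / 100 m/s = 8.2e-06 m/s
Using q = k * H * Nf / Nd
Nf / Nd = 5 / 9 = 0.5556
q = 8.2e-06 * 6.8 * 0.5556
q = 3.098e-05 m^3/s per m


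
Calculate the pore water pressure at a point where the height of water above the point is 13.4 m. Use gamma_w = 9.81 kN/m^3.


Result: 131.45 kPa

Derivation:
Using u = gamma_w * h_w
u = 9.81 * 13.4
u = 131.45 kPa


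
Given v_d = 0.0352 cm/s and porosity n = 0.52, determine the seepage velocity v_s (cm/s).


Using v_s = v_d / n
v_s = 0.0352 / 0.52
v_s = 0.06769 cm/s


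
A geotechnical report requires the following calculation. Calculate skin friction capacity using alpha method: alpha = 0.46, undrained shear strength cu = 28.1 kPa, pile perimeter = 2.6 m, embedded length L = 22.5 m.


Result: 756.17 kN

Derivation:
Using Qs = alpha * cu * perimeter * L
Qs = 0.46 * 28.1 * 2.6 * 22.5
Qs = 756.17 kN


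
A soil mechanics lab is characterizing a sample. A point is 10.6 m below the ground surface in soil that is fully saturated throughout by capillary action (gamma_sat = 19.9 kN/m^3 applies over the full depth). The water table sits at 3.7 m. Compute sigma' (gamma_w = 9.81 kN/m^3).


Total stress = gamma_sat * depth
sigma = 19.9 * 10.6 = 210.94 kPa
Pore water pressure u = gamma_w * (depth - d_wt)
u = 9.81 * (10.6 - 3.7) = 67.689 kPa
Effective stress = sigma - u
sigma' = 210.94 - 67.689 = 143.25 kPa


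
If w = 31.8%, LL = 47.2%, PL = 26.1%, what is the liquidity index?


First compute the plasticity index:
PI = LL - PL = 47.2 - 26.1 = 21.1
Then compute the liquidity index:
LI = (w - PL) / PI
LI = (31.8 - 26.1) / 21.1
LI = 0.27


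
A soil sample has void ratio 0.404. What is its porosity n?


Using the relation n = e / (1 + e)
n = 0.404 / (1 + 0.404)
n = 0.404 / 1.404
n = 0.2877


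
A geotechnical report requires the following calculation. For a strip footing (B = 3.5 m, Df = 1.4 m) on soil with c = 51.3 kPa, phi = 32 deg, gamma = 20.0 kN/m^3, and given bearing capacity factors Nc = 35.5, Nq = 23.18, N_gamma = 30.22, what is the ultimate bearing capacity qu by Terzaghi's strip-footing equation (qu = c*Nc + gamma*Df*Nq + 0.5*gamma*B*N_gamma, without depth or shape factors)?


Compute qu = c*Nc + gamma*Df*Nq + 0.5*gamma*B*N_gamma
Term 1: 51.3 * 35.5 = 1821.15
Term 2: 20.0 * 1.4 * 23.18 = 649.04
Term 3: 0.5 * 20.0 * 3.5 * 30.22 = 1057.7
qu = 1821.15 + 649.04 + 1057.7
qu = 3527.89 kPa


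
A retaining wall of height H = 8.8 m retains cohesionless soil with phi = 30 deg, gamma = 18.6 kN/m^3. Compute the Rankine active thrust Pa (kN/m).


Result: 240.06 kN/m

Derivation:
Compute active earth pressure coefficient:
Ka = tan^2(45 - phi/2) = tan^2(30.0) = 0.333333
Compute active force:
Pa = 0.5 * Ka * gamma * H^2
Pa = 0.5 * 0.333333 * 18.6 * 8.8^2
Pa = 240.06 kN/m


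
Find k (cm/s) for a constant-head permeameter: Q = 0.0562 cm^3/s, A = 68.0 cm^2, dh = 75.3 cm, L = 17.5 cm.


Result: 0.000192 cm/s

Derivation:
Compute hydraulic gradient:
i = dh / L = 75.3 / 17.5 = 4.30286
Then apply Darcy's law:
k = Q / (A * i)
k = 0.0562 / (68.0 * 4.30286)
k = 0.0562 / 292.594
k = 0.000192 cm/s


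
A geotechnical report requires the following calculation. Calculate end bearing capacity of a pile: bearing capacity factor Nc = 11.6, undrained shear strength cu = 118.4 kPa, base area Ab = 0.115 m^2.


Result: 157.95 kN

Derivation:
Using Qb = Nc * cu * Ab
Qb = 11.6 * 118.4 * 0.115
Qb = 157.95 kN


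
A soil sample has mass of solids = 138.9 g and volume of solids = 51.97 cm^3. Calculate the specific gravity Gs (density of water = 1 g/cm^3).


Result: 2.673

Derivation:
Using Gs = m_s / (V_s * rho_w)
Since rho_w = 1 g/cm^3:
Gs = 138.9 / 51.97
Gs = 2.673


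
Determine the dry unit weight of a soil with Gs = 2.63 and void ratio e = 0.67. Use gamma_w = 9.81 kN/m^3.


Using gamma_d = Gs * gamma_w / (1 + e)
gamma_d = 2.63 * 9.81 / (1 + 0.67)
gamma_d = 2.63 * 9.81 / 1.67
gamma_d = 15.449 kN/m^3


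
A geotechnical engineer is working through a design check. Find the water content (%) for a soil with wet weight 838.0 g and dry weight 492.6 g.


Result: 70.12 %

Derivation:
Using w = (m_wet - m_dry) / m_dry * 100
m_wet - m_dry = 838.0 - 492.6 = 345.4 g
w = 345.4 / 492.6 * 100
w = 70.12 %


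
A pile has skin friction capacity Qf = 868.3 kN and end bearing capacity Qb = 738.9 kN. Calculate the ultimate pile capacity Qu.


Result: 1607.2 kN

Derivation:
Using Qu = Qf + Qb
Qu = 868.3 + 738.9
Qu = 1607.2 kN


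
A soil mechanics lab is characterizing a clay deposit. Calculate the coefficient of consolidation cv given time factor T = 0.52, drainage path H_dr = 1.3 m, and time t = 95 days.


Result: 0.00925 m^2/day

Derivation:
Using cv = T * H_dr^2 / t
H_dr^2 = 1.3^2 = 1.69
cv = 0.52 * 1.69 / 95
cv = 0.00925 m^2/day


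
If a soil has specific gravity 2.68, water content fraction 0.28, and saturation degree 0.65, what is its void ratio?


Using the relation e = Gs * w / S
e = 2.68 * 0.28 / 0.65
e = 1.1545


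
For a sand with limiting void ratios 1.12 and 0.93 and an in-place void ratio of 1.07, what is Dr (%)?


Using Dr = (e_max - e) / (e_max - e_min) * 100
e_max - e = 1.12 - 1.07 = 0.05
e_max - e_min = 1.12 - 0.93 = 0.19
Dr = 0.05 / 0.19 * 100
Dr = 26.32 %


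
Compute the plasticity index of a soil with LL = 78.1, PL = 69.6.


Using PI = LL - PL
PI = 78.1 - 69.6
PI = 8.5


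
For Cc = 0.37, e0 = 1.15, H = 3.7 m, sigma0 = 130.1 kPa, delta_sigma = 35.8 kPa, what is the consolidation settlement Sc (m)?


Using Sc = Cc * H / (1 + e0) * log10((sigma0 + delta_sigma) / sigma0)
Stress ratio = (130.1 + 35.8) / 130.1 = 1.27517
log10(1.27517) = 0.105569
Cc * H / (1 + e0) = 0.37 * 3.7 / (1 + 1.15) = 0.636744
Sc = 0.636744 * 0.105569
Sc = 0.0672 m


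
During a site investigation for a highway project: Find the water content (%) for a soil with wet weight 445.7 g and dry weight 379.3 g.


Using w = (m_wet - m_dry) / m_dry * 100
m_wet - m_dry = 445.7 - 379.3 = 66.4 g
w = 66.4 / 379.3 * 100
w = 17.51 %


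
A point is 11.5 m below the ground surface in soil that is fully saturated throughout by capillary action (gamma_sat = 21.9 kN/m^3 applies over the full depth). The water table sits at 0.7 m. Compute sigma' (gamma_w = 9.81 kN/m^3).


Result: 145.9 kPa

Derivation:
Total stress = gamma_sat * depth
sigma = 21.9 * 11.5 = 251.85 kPa
Pore water pressure u = gamma_w * (depth - d_wt)
u = 9.81 * (11.5 - 0.7) = 105.948 kPa
Effective stress = sigma - u
sigma' = 251.85 - 105.948 = 145.9 kPa


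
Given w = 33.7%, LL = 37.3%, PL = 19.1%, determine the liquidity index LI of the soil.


Result: 0.802

Derivation:
First compute the plasticity index:
PI = LL - PL = 37.3 - 19.1 = 18.2
Then compute the liquidity index:
LI = (w - PL) / PI
LI = (33.7 - 19.1) / 18.2
LI = 0.802


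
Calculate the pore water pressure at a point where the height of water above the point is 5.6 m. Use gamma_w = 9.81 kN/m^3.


Using u = gamma_w * h_w
u = 9.81 * 5.6
u = 54.94 kPa


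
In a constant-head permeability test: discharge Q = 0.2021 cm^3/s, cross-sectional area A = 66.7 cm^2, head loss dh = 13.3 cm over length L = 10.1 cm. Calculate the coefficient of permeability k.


Result: 0.002301 cm/s

Derivation:
Compute hydraulic gradient:
i = dh / L = 13.3 / 10.1 = 1.31683
Then apply Darcy's law:
k = Q / (A * i)
k = 0.2021 / (66.7 * 1.31683)
k = 0.2021 / 87.8327
k = 0.002301 cm/s


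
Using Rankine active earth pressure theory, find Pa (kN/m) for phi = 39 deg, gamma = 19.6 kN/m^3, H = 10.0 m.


Compute active earth pressure coefficient:
Ka = tan^2(45 - phi/2) = tan^2(25.5) = 0.227506
Compute active force:
Pa = 0.5 * Ka * gamma * H^2
Pa = 0.5 * 0.227506 * 19.6 * 10.0^2
Pa = 222.96 kN/m


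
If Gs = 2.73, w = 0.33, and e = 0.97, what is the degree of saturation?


Using S = Gs * w / e
S = 2.73 * 0.33 / 0.97
S = 0.9288


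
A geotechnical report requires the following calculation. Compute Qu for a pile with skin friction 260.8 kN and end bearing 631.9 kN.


Using Qu = Qf + Qb
Qu = 260.8 + 631.9
Qu = 892.7 kN


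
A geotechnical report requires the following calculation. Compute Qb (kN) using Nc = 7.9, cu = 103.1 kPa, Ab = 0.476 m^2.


Result: 387.7 kN

Derivation:
Using Qb = Nc * cu * Ab
Qb = 7.9 * 103.1 * 0.476
Qb = 387.7 kN


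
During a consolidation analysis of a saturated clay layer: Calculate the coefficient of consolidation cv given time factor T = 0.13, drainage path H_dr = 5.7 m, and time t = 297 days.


Result: 0.01422 m^2/day

Derivation:
Using cv = T * H_dr^2 / t
H_dr^2 = 5.7^2 = 32.49
cv = 0.13 * 32.49 / 297
cv = 0.01422 m^2/day


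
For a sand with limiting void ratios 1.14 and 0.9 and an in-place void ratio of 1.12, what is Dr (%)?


Result: 8.33 %

Derivation:
Using Dr = (e_max - e) / (e_max - e_min) * 100
e_max - e = 1.14 - 1.12 = 0.02
e_max - e_min = 1.14 - 0.9 = 0.24
Dr = 0.02 / 0.24 * 100
Dr = 8.33 %


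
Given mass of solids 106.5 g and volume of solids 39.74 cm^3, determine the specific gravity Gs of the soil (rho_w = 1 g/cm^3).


Result: 2.68

Derivation:
Using Gs = m_s / (V_s * rho_w)
Since rho_w = 1 g/cm^3:
Gs = 106.5 / 39.74
Gs = 2.68


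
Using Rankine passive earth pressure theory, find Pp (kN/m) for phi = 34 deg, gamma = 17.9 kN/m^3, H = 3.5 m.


Compute passive earth pressure coefficient:
Kp = tan^2(45 + phi/2) = tan^2(62.0) = 3.537132
Compute passive force:
Pp = 0.5 * Kp * gamma * H^2
Pp = 0.5 * 3.537132 * 17.9 * 3.5^2
Pp = 387.8 kN/m


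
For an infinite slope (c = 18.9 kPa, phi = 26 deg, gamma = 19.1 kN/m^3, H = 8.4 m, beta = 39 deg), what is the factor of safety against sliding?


Using Fs = c / (gamma*H*sin(beta)*cos(beta)) + tan(phi)/tan(beta)
Cohesion contribution = 18.9 / (19.1*8.4*sin(39)*cos(39))
Cohesion contribution = 0.240866
Friction contribution = tan(26)/tan(39) = 0.6023
Fs = 0.240866 + 0.6023
Fs = 0.843


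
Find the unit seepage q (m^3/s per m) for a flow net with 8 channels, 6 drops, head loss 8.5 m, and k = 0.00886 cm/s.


Convert k to m/s for unit consistency with H:
k = 0.00886 cm/s = 0.00886 / 100 m/s = 8.86e-05 m/s
Using q = k * H * Nf / Nd
Nf / Nd = 8 / 6 = 1.3333
q = 8.86e-05 * 8.5 * 1.3333
q = 0.001004 m^3/s per m


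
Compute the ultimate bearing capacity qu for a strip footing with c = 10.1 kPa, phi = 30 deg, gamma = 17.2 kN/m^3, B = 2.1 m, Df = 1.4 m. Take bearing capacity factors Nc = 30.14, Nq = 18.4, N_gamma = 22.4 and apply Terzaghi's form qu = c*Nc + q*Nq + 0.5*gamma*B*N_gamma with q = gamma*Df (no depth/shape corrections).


Compute qu = c*Nc + gamma*Df*Nq + 0.5*gamma*B*N_gamma
Term 1: 10.1 * 30.14 = 304.414
Term 2: 17.2 * 1.4 * 18.4 = 443.072
Term 3: 0.5 * 17.2 * 2.1 * 22.4 = 404.544
qu = 304.414 + 443.072 + 404.544
qu = 1152.03 kPa


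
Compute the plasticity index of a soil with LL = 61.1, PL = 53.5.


Using PI = LL - PL
PI = 61.1 - 53.5
PI = 7.6


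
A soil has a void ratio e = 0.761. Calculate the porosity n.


Result: 0.4321

Derivation:
Using the relation n = e / (1 + e)
n = 0.761 / (1 + 0.761)
n = 0.761 / 1.761
n = 0.4321


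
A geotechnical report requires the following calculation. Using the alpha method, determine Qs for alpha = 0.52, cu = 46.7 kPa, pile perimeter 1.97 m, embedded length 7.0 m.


Using Qs = alpha * cu * perimeter * L
Qs = 0.52 * 46.7 * 1.97 * 7.0
Qs = 334.88 kN


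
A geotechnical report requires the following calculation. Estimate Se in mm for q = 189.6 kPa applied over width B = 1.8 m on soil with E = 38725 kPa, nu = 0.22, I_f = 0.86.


Using Se = q * B * (1 - nu^2) * I_f / E
1 - nu^2 = 1 - 0.22^2 = 0.9516
Se = 189.6 * 1.8 * 0.9516 * 0.86 / 38725
Se = 0.007212 m
Convert to mm: Se = 0.007212 * 1000 = 7.212 mm


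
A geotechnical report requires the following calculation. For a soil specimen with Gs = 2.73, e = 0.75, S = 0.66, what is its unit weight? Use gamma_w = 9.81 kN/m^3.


Result: 18.078 kN/m^3

Derivation:
Using gamma = gamma_w * (Gs + S*e) / (1 + e)
Numerator: Gs + S*e = 2.73 + 0.66*0.75 = 3.225
Denominator: 1 + e = 1 + 0.75 = 1.75
gamma = 9.81 * 3.225 / 1.75
gamma = 18.078 kN/m^3


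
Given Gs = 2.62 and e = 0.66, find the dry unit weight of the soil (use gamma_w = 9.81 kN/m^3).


Using gamma_d = Gs * gamma_w / (1 + e)
gamma_d = 2.62 * 9.81 / (1 + 0.66)
gamma_d = 2.62 * 9.81 / 1.66
gamma_d = 15.483 kN/m^3


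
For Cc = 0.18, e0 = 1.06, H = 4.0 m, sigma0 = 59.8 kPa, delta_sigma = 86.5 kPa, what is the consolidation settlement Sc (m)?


Using Sc = Cc * H / (1 + e0) * log10((sigma0 + delta_sigma) / sigma0)
Stress ratio = (59.8 + 86.5) / 59.8 = 2.44649
log10(2.44649) = 0.388543
Cc * H / (1 + e0) = 0.18 * 4.0 / (1 + 1.06) = 0.349515
Sc = 0.349515 * 0.388543
Sc = 0.1358 m


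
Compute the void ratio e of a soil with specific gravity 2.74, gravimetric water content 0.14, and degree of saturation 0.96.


Using the relation e = Gs * w / S
e = 2.74 * 0.14 / 0.96
e = 0.3996


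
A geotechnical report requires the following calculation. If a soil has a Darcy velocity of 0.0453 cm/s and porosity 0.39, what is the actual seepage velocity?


Using v_s = v_d / n
v_s = 0.0453 / 0.39
v_s = 0.11615 cm/s


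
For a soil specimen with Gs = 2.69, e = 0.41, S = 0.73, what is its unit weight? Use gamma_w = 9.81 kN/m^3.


Result: 20.798 kN/m^3

Derivation:
Using gamma = gamma_w * (Gs + S*e) / (1 + e)
Numerator: Gs + S*e = 2.69 + 0.73*0.41 = 2.9893
Denominator: 1 + e = 1 + 0.41 = 1.41
gamma = 9.81 * 2.9893 / 1.41
gamma = 20.798 kN/m^3


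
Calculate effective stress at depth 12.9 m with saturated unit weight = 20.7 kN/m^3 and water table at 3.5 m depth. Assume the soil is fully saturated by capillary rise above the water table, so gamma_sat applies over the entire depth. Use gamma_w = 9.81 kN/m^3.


Result: 174.82 kPa

Derivation:
Total stress = gamma_sat * depth
sigma = 20.7 * 12.9 = 267.03 kPa
Pore water pressure u = gamma_w * (depth - d_wt)
u = 9.81 * (12.9 - 3.5) = 92.214 kPa
Effective stress = sigma - u
sigma' = 267.03 - 92.214 = 174.82 kPa


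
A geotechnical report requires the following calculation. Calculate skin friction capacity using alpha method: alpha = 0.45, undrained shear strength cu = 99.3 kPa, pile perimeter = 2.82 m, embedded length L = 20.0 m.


Using Qs = alpha * cu * perimeter * L
Qs = 0.45 * 99.3 * 2.82 * 20.0
Qs = 2520.23 kN


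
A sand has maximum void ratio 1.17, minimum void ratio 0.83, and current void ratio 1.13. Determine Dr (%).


Using Dr = (e_max - e) / (e_max - e_min) * 100
e_max - e = 1.17 - 1.13 = 0.04
e_max - e_min = 1.17 - 0.83 = 0.34
Dr = 0.04 / 0.34 * 100
Dr = 11.76 %


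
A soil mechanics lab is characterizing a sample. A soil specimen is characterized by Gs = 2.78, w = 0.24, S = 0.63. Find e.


Using the relation e = Gs * w / S
e = 2.78 * 0.24 / 0.63
e = 1.059


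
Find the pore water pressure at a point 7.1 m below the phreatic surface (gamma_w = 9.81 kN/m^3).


Using u = gamma_w * h_w
u = 9.81 * 7.1
u = 69.65 kPa


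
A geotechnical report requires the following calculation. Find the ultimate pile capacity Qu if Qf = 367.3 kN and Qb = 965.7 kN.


Result: 1333.0 kN

Derivation:
Using Qu = Qf + Qb
Qu = 367.3 + 965.7
Qu = 1333.0 kN


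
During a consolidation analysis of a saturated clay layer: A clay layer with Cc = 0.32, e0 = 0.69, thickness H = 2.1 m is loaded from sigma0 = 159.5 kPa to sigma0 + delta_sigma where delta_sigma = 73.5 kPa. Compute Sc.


Result: 0.0654 m

Derivation:
Using Sc = Cc * H / (1 + e0) * log10((sigma0 + delta_sigma) / sigma0)
Stress ratio = (159.5 + 73.5) / 159.5 = 1.46082
log10(1.46082) = 0.164595
Cc * H / (1 + e0) = 0.32 * 2.1 / (1 + 0.69) = 0.397633
Sc = 0.397633 * 0.164595
Sc = 0.0654 m


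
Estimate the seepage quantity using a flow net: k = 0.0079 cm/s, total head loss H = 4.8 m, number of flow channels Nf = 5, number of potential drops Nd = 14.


Result: 0.0001354 m^3/s per m

Derivation:
Convert k to m/s for unit consistency with H:
k = 0.0079 cm/s = 0.0079 / 100 m/s = 7.9e-05 m/s
Using q = k * H * Nf / Nd
Nf / Nd = 5 / 14 = 0.3571
q = 7.9e-05 * 4.8 * 0.3571
q = 0.0001354 m^3/s per m


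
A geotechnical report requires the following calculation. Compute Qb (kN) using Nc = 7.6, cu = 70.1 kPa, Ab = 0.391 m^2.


Result: 208.31 kN

Derivation:
Using Qb = Nc * cu * Ab
Qb = 7.6 * 70.1 * 0.391
Qb = 208.31 kN


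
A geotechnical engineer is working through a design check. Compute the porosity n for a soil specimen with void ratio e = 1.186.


Result: 0.5425

Derivation:
Using the relation n = e / (1 + e)
n = 1.186 / (1 + 1.186)
n = 1.186 / 2.186
n = 0.5425


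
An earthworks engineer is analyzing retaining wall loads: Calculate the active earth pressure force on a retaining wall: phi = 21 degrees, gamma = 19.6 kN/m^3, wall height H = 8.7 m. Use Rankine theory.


Compute active earth pressure coefficient:
Ka = tan^2(45 - phi/2) = tan^2(34.5) = 0.472355
Compute active force:
Pa = 0.5 * Ka * gamma * H^2
Pa = 0.5 * 0.472355 * 19.6 * 8.7^2
Pa = 350.38 kN/m


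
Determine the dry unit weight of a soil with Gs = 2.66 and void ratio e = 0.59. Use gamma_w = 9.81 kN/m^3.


Using gamma_d = Gs * gamma_w / (1 + e)
gamma_d = 2.66 * 9.81 / (1 + 0.59)
gamma_d = 2.66 * 9.81 / 1.59
gamma_d = 16.412 kN/m^3


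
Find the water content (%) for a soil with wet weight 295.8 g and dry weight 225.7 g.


Result: 31.06 %

Derivation:
Using w = (m_wet - m_dry) / m_dry * 100
m_wet - m_dry = 295.8 - 225.7 = 70.1 g
w = 70.1 / 225.7 * 100
w = 31.06 %


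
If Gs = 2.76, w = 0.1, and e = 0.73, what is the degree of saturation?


Result: 0.3781

Derivation:
Using S = Gs * w / e
S = 2.76 * 0.1 / 0.73
S = 0.3781


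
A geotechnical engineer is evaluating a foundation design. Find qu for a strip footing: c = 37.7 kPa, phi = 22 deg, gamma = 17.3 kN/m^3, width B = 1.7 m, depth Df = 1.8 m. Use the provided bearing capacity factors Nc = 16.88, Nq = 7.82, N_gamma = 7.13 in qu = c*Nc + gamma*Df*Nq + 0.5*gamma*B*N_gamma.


Compute qu = c*Nc + gamma*Df*Nq + 0.5*gamma*B*N_gamma
Term 1: 37.7 * 16.88 = 636.376
Term 2: 17.3 * 1.8 * 7.82 = 243.5148
Term 3: 0.5 * 17.3 * 1.7 * 7.13 = 104.84665
qu = 636.376 + 243.5148 + 104.84665
qu = 984.74 kPa


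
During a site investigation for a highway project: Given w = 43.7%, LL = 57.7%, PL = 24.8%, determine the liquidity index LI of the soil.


First compute the plasticity index:
PI = LL - PL = 57.7 - 24.8 = 32.9
Then compute the liquidity index:
LI = (w - PL) / PI
LI = (43.7 - 24.8) / 32.9
LI = 0.574


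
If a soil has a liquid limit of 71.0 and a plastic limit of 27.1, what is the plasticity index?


Using PI = LL - PL
PI = 71.0 - 27.1
PI = 43.9


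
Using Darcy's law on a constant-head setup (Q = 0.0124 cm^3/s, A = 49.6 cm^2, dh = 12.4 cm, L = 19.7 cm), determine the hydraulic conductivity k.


Result: 0.000397 cm/s

Derivation:
Compute hydraulic gradient:
i = dh / L = 12.4 / 19.7 = 0.629442
Then apply Darcy's law:
k = Q / (A * i)
k = 0.0124 / (49.6 * 0.629442)
k = 0.0124 / 31.2203
k = 0.000397 cm/s


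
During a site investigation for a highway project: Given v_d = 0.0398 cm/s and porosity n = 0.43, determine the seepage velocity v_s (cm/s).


Using v_s = v_d / n
v_s = 0.0398 / 0.43
v_s = 0.09256 cm/s


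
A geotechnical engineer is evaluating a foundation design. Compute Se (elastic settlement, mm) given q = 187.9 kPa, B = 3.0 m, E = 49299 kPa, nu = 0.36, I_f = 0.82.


Using Se = q * B * (1 - nu^2) * I_f / E
1 - nu^2 = 1 - 0.36^2 = 0.8704
Se = 187.9 * 3.0 * 0.8704 * 0.82 / 49299
Se = 0.008161 m
Convert to mm: Se = 0.008161 * 1000 = 8.161 mm


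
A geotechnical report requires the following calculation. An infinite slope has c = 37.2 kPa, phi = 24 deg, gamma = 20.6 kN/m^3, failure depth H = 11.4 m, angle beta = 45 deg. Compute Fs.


Result: 0.762

Derivation:
Using Fs = c / (gamma*H*sin(beta)*cos(beta)) + tan(phi)/tan(beta)
Cohesion contribution = 37.2 / (20.6*11.4*sin(45)*cos(45))
Cohesion contribution = 0.316811
Friction contribution = tan(24)/tan(45) = 0.445229
Fs = 0.316811 + 0.445229
Fs = 0.762


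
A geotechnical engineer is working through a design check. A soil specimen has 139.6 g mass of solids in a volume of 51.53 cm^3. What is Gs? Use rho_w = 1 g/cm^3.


Using Gs = m_s / (V_s * rho_w)
Since rho_w = 1 g/cm^3:
Gs = 139.6 / 51.53
Gs = 2.709


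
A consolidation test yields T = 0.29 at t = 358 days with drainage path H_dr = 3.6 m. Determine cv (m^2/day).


Using cv = T * H_dr^2 / t
H_dr^2 = 3.6^2 = 12.96
cv = 0.29 * 12.96 / 358
cv = 0.0105 m^2/day


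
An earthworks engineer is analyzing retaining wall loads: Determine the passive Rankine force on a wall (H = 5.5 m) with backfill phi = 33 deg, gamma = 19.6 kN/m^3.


Result: 1005.59 kN/m

Derivation:
Compute passive earth pressure coefficient:
Kp = tan^2(45 + phi/2) = tan^2(61.5) = 3.39212
Compute passive force:
Pp = 0.5 * Kp * gamma * H^2
Pp = 0.5 * 3.39212 * 19.6 * 5.5^2
Pp = 1005.59 kN/m


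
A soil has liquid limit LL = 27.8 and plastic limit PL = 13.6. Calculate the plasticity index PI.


Using PI = LL - PL
PI = 27.8 - 13.6
PI = 14.2


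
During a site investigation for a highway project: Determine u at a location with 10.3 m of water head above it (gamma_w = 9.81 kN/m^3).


Using u = gamma_w * h_w
u = 9.81 * 10.3
u = 101.04 kPa


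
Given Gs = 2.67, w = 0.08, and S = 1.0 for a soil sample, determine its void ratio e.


Using the relation e = Gs * w / S
e = 2.67 * 0.08 / 1.0
e = 0.2136


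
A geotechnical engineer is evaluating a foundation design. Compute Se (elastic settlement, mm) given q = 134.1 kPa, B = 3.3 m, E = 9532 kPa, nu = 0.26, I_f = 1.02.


Result: 44.153 mm

Derivation:
Using Se = q * B * (1 - nu^2) * I_f / E
1 - nu^2 = 1 - 0.26^2 = 0.9324
Se = 134.1 * 3.3 * 0.9324 * 1.02 / 9532
Se = 0.044153 m
Convert to mm: Se = 0.044153 * 1000 = 44.153 mm


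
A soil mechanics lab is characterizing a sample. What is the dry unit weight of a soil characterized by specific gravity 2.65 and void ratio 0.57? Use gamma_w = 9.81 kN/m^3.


Result: 16.558 kN/m^3

Derivation:
Using gamma_d = Gs * gamma_w / (1 + e)
gamma_d = 2.65 * 9.81 / (1 + 0.57)
gamma_d = 2.65 * 9.81 / 1.57
gamma_d = 16.558 kN/m^3


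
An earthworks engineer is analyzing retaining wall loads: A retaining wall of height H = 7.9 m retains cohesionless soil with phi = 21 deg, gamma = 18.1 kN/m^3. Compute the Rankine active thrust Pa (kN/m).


Compute active earth pressure coefficient:
Ka = tan^2(45 - phi/2) = tan^2(34.5) = 0.472355
Compute active force:
Pa = 0.5 * Ka * gamma * H^2
Pa = 0.5 * 0.472355 * 18.1 * 7.9^2
Pa = 266.79 kN/m


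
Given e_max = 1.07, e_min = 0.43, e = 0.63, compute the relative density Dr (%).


Using Dr = (e_max - e) / (e_max - e_min) * 100
e_max - e = 1.07 - 0.63 = 0.44
e_max - e_min = 1.07 - 0.43 = 0.64
Dr = 0.44 / 0.64 * 100
Dr = 68.75 %


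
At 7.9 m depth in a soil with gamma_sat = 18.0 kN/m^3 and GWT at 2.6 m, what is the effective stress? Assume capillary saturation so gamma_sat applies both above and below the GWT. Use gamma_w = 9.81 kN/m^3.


Total stress = gamma_sat * depth
sigma = 18.0 * 7.9 = 142.2 kPa
Pore water pressure u = gamma_w * (depth - d_wt)
u = 9.81 * (7.9 - 2.6) = 51.993 kPa
Effective stress = sigma - u
sigma' = 142.2 - 51.993 = 90.21 kPa


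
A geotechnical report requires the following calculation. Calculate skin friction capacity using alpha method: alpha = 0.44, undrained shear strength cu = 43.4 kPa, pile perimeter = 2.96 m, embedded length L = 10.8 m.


Using Qs = alpha * cu * perimeter * L
Qs = 0.44 * 43.4 * 2.96 * 10.8
Qs = 610.46 kN


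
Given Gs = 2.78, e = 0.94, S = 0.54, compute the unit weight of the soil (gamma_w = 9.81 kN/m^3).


Using gamma = gamma_w * (Gs + S*e) / (1 + e)
Numerator: Gs + S*e = 2.78 + 0.54*0.94 = 3.2876
Denominator: 1 + e = 1 + 0.94 = 1.94
gamma = 9.81 * 3.2876 / 1.94
gamma = 16.624 kN/m^3


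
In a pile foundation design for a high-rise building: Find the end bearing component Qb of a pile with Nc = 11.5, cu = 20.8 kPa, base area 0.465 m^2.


Using Qb = Nc * cu * Ab
Qb = 11.5 * 20.8 * 0.465
Qb = 111.23 kN


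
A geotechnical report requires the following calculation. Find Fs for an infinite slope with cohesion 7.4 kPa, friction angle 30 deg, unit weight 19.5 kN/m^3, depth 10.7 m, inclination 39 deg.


Result: 0.785

Derivation:
Using Fs = c / (gamma*H*sin(beta)*cos(beta)) + tan(phi)/tan(beta)
Cohesion contribution = 7.4 / (19.5*10.7*sin(39)*cos(39))
Cohesion contribution = 0.0725169
Friction contribution = tan(30)/tan(39) = 0.712968
Fs = 0.0725169 + 0.712968
Fs = 0.785


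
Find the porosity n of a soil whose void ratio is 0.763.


Using the relation n = e / (1 + e)
n = 0.763 / (1 + 0.763)
n = 0.763 / 1.763
n = 0.4328


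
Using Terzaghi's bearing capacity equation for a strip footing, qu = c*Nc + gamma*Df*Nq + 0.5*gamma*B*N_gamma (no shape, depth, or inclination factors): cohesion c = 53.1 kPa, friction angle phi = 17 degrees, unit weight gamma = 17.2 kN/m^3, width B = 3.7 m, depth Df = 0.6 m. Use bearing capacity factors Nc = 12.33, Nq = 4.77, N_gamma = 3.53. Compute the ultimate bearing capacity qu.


Compute qu = c*Nc + gamma*Df*Nq + 0.5*gamma*B*N_gamma
Term 1: 53.1 * 12.33 = 654.723
Term 2: 17.2 * 0.6 * 4.77 = 49.2264
Term 3: 0.5 * 17.2 * 3.7 * 3.53 = 112.3246
qu = 654.723 + 49.2264 + 112.3246
qu = 816.27 kPa


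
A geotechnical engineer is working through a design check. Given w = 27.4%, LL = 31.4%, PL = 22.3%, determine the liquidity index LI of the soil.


First compute the plasticity index:
PI = LL - PL = 31.4 - 22.3 = 9.1
Then compute the liquidity index:
LI = (w - PL) / PI
LI = (27.4 - 22.3) / 9.1
LI = 0.56


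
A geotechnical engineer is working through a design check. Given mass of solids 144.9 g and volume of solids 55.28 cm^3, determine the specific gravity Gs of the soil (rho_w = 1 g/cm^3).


Using Gs = m_s / (V_s * rho_w)
Since rho_w = 1 g/cm^3:
Gs = 144.9 / 55.28
Gs = 2.621


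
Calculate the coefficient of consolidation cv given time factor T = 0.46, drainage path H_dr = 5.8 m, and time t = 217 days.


Result: 0.07131 m^2/day

Derivation:
Using cv = T * H_dr^2 / t
H_dr^2 = 5.8^2 = 33.64
cv = 0.46 * 33.64 / 217
cv = 0.07131 m^2/day


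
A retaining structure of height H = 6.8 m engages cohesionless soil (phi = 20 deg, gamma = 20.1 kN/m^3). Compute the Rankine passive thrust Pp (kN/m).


Compute passive earth pressure coefficient:
Kp = tan^2(45 + phi/2) = tan^2(55.0) = 2.039607
Compute passive force:
Pp = 0.5 * Kp * gamma * H^2
Pp = 0.5 * 2.039607 * 20.1 * 6.8^2
Pp = 947.83 kN/m


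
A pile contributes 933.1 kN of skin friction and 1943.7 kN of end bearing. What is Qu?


Result: 2876.8 kN

Derivation:
Using Qu = Qf + Qb
Qu = 933.1 + 1943.7
Qu = 2876.8 kN


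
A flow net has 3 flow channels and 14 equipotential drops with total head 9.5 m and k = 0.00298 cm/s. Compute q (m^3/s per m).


Convert k to m/s for unit consistency with H:
k = 0.00298 cm/s = 0.00298 / 100 m/s = 2.98e-05 m/s
Using q = k * H * Nf / Nd
Nf / Nd = 3 / 14 = 0.2143
q = 2.98e-05 * 9.5 * 0.2143
q = 6.066e-05 m^3/s per m


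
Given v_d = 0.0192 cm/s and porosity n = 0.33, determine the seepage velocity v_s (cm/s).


Using v_s = v_d / n
v_s = 0.0192 / 0.33
v_s = 0.05818 cm/s


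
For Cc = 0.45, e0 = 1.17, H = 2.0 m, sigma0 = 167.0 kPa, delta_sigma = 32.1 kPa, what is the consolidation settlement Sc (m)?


Result: 0.0317 m

Derivation:
Using Sc = Cc * H / (1 + e0) * log10((sigma0 + delta_sigma) / sigma0)
Stress ratio = (167.0 + 32.1) / 167.0 = 1.19222
log10(1.19222) = 0.0763548
Cc * H / (1 + e0) = 0.45 * 2.0 / (1 + 1.17) = 0.414747
Sc = 0.414747 * 0.0763548
Sc = 0.0317 m


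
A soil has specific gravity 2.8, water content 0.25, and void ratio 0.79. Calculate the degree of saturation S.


Result: 0.8861

Derivation:
Using S = Gs * w / e
S = 2.8 * 0.25 / 0.79
S = 0.8861


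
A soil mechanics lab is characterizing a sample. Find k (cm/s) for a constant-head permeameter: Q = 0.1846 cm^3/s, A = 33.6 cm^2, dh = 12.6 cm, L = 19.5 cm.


Result: 0.008503 cm/s

Derivation:
Compute hydraulic gradient:
i = dh / L = 12.6 / 19.5 = 0.646154
Then apply Darcy's law:
k = Q / (A * i)
k = 0.1846 / (33.6 * 0.646154)
k = 0.1846 / 21.7108
k = 0.008503 cm/s


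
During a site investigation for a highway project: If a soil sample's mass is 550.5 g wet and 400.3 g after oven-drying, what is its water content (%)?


Using w = (m_wet - m_dry) / m_dry * 100
m_wet - m_dry = 550.5 - 400.3 = 150.2 g
w = 150.2 / 400.3 * 100
w = 37.52 %


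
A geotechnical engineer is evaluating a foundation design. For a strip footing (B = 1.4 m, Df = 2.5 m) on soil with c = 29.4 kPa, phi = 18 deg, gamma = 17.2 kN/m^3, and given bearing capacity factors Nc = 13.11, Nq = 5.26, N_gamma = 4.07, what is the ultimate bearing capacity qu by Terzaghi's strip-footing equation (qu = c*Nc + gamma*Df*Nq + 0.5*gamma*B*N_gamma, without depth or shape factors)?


Result: 660.62 kPa

Derivation:
Compute qu = c*Nc + gamma*Df*Nq + 0.5*gamma*B*N_gamma
Term 1: 29.4 * 13.11 = 385.434
Term 2: 17.2 * 2.5 * 5.26 = 226.18
Term 3: 0.5 * 17.2 * 1.4 * 4.07 = 49.0028
qu = 385.434 + 226.18 + 49.0028
qu = 660.62 kPa


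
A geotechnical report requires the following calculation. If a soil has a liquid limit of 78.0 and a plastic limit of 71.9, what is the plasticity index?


Using PI = LL - PL
PI = 78.0 - 71.9
PI = 6.1


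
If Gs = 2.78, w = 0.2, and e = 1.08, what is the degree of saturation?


Using S = Gs * w / e
S = 2.78 * 0.2 / 1.08
S = 0.5148


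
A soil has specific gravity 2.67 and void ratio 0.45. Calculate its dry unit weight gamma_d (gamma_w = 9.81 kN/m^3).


Result: 18.064 kN/m^3

Derivation:
Using gamma_d = Gs * gamma_w / (1 + e)
gamma_d = 2.67 * 9.81 / (1 + 0.45)
gamma_d = 2.67 * 9.81 / 1.45
gamma_d = 18.064 kN/m^3


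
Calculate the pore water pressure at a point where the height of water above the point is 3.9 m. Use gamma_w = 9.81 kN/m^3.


Using u = gamma_w * h_w
u = 9.81 * 3.9
u = 38.26 kPa


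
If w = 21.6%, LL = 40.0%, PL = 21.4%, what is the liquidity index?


Result: 0.011

Derivation:
First compute the plasticity index:
PI = LL - PL = 40.0 - 21.4 = 18.6
Then compute the liquidity index:
LI = (w - PL) / PI
LI = (21.6 - 21.4) / 18.6
LI = 0.011


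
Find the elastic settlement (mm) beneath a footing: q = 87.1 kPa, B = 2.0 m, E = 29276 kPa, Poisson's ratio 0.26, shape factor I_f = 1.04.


Using Se = q * B * (1 - nu^2) * I_f / E
1 - nu^2 = 1 - 0.26^2 = 0.9324
Se = 87.1 * 2.0 * 0.9324 * 1.04 / 29276
Se = 0.005770 m
Convert to mm: Se = 0.005770 * 1000 = 5.77 mm


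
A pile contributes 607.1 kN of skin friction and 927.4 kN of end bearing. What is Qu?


Result: 1534.5 kN

Derivation:
Using Qu = Qf + Qb
Qu = 607.1 + 927.4
Qu = 1534.5 kN


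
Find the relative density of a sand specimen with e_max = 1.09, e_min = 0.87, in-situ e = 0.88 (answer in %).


Result: 95.45 %

Derivation:
Using Dr = (e_max - e) / (e_max - e_min) * 100
e_max - e = 1.09 - 0.88 = 0.21
e_max - e_min = 1.09 - 0.87 = 0.22
Dr = 0.21 / 0.22 * 100
Dr = 95.45 %


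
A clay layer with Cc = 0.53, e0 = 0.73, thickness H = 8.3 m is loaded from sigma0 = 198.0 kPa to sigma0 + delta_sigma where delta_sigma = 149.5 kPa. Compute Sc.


Result: 0.6212 m

Derivation:
Using Sc = Cc * H / (1 + e0) * log10((sigma0 + delta_sigma) / sigma0)
Stress ratio = (198.0 + 149.5) / 198.0 = 1.75505
log10(1.75505) = 0.24429
Cc * H / (1 + e0) = 0.53 * 8.3 / (1 + 0.73) = 2.54277
Sc = 2.54277 * 0.24429
Sc = 0.6212 m


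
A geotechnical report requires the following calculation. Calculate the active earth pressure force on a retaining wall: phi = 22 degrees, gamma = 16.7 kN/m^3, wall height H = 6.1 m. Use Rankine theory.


Result: 141.36 kN/m

Derivation:
Compute active earth pressure coefficient:
Ka = tan^2(45 - phi/2) = tan^2(34.0) = 0.454962
Compute active force:
Pa = 0.5 * Ka * gamma * H^2
Pa = 0.5 * 0.454962 * 16.7 * 6.1^2
Pa = 141.36 kN/m


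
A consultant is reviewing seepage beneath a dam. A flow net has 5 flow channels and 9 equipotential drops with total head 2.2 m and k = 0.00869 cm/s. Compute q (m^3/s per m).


Result: 0.0001062 m^3/s per m

Derivation:
Convert k to m/s for unit consistency with H:
k = 0.00869 cm/s = 0.00869 / 100 m/s = 8.69e-05 m/s
Using q = k * H * Nf / Nd
Nf / Nd = 5 / 9 = 0.5556
q = 8.69e-05 * 2.2 * 0.5556
q = 0.0001062 m^3/s per m


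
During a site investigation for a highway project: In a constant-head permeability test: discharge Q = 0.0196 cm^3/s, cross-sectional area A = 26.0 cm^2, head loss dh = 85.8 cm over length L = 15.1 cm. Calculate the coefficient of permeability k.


Result: 0.000133 cm/s

Derivation:
Compute hydraulic gradient:
i = dh / L = 85.8 / 15.1 = 5.68212
Then apply Darcy's law:
k = Q / (A * i)
k = 0.0196 / (26.0 * 5.68212)
k = 0.0196 / 147.735
k = 0.000133 cm/s


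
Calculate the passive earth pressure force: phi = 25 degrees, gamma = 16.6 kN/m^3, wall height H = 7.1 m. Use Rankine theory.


Compute passive earth pressure coefficient:
Kp = tan^2(45 + phi/2) = tan^2(57.5) = 2.463913
Compute passive force:
Pp = 0.5 * Kp * gamma * H^2
Pp = 0.5 * 2.463913 * 16.6 * 7.1^2
Pp = 1030.91 kN/m
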